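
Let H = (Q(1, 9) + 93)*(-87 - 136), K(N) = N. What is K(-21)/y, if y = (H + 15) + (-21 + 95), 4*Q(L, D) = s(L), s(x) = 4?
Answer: 21/20873 ≈ 0.0010061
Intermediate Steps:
Q(L, D) = 1 (Q(L, D) = (1/4)*4 = 1)
H = -20962 (H = (1 + 93)*(-87 - 136) = 94*(-223) = -20962)
y = -20873 (y = (-20962 + 15) + (-21 + 95) = -20947 + 74 = -20873)
K(-21)/y = -21/(-20873) = -21*(-1/20873) = 21/20873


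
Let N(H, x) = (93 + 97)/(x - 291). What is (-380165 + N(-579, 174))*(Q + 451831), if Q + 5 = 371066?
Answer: -36601820599540/117 ≈ -3.1284e+11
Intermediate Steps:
N(H, x) = 190/(-291 + x)
Q = 371061 (Q = -5 + 371066 = 371061)
(-380165 + N(-579, 174))*(Q + 451831) = (-380165 + 190/(-291 + 174))*(371061 + 451831) = (-380165 + 190/(-117))*822892 = (-380165 + 190*(-1/117))*822892 = (-380165 - 190/117)*822892 = -44479495/117*822892 = -36601820599540/117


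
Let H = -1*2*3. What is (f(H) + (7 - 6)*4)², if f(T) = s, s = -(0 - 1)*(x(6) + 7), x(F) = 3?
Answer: 196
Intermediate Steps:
H = -6 (H = -2*3 = -6)
s = 10 (s = -(0 - 1)*(3 + 7) = -(-1)*10 = -1*(-10) = 10)
f(T) = 10
(f(H) + (7 - 6)*4)² = (10 + (7 - 6)*4)² = (10 + 1*4)² = (10 + 4)² = 14² = 196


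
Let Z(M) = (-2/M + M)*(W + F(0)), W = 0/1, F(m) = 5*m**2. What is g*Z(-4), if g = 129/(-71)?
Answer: 0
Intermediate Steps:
W = 0 (W = 0*1 = 0)
g = -129/71 (g = 129*(-1/71) = -129/71 ≈ -1.8169)
Z(M) = 0 (Z(M) = (-2/M + M)*(0 + 5*0**2) = (M - 2/M)*(0 + 5*0) = (M - 2/M)*(0 + 0) = (M - 2/M)*0 = 0)
g*Z(-4) = -129/71*0 = 0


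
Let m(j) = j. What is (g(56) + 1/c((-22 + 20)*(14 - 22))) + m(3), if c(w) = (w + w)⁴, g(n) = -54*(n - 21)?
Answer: -1978662911/1048576 ≈ -1887.0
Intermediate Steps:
g(n) = 1134 - 54*n (g(n) = -54*(-21 + n) = 1134 - 54*n)
c(w) = 16*w⁴ (c(w) = (2*w)⁴ = 16*w⁴)
(g(56) + 1/c((-22 + 20)*(14 - 22))) + m(3) = ((1134 - 54*56) + 1/(16*((-22 + 20)*(14 - 22))⁴)) + 3 = ((1134 - 3024) + 1/(16*(-2*(-8))⁴)) + 3 = (-1890 + 1/(16*16⁴)) + 3 = (-1890 + 1/(16*65536)) + 3 = (-1890 + 1/1048576) + 3 = -1981808639/1048576 + 3 = -1978662911/1048576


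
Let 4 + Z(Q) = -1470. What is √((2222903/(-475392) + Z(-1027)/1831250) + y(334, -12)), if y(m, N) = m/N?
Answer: I*√4277544178237570655/362734000 ≈ 5.7018*I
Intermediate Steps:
Z(Q) = -1474 (Z(Q) = -4 - 1470 = -1474)
√((2222903/(-475392) + Z(-1027)/1831250) + y(334, -12)) = √((2222903/(-475392) - 1474/1831250) + 334/(-12)) = √((2222903*(-1/475392) - 1474*1/1831250) + 334*(-1/12)) = √((-2222903/475392 - 737/915625) - 167/6) = √(-2035695923279/435280800000 - 167/6) = √(-4717003841093/145093600000) = I*√4277544178237570655/362734000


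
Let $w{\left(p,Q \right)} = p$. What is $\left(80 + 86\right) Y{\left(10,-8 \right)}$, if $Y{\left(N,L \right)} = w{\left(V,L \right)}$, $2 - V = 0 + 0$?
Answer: $332$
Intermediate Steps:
$V = 2$ ($V = 2 - \left(0 + 0\right) = 2 - 0 = 2 + 0 = 2$)
$Y{\left(N,L \right)} = 2$
$\left(80 + 86\right) Y{\left(10,-8 \right)} = \left(80 + 86\right) 2 = 166 \cdot 2 = 332$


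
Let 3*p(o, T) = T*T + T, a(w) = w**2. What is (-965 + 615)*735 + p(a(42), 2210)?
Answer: 1371520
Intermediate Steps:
p(o, T) = T/3 + T**2/3 (p(o, T) = (T*T + T)/3 = (T**2 + T)/3 = (T + T**2)/3 = T/3 + T**2/3)
(-965 + 615)*735 + p(a(42), 2210) = (-965 + 615)*735 + (1/3)*2210*(1 + 2210) = -350*735 + (1/3)*2210*2211 = -257250 + 1628770 = 1371520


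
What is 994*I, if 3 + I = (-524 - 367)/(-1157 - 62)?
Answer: -2749404/1219 ≈ -2255.5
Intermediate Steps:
I = -2766/1219 (I = -3 + (-524 - 367)/(-1157 - 62) = -3 - 891/(-1219) = -3 - 891*(-1/1219) = -3 + 891/1219 = -2766/1219 ≈ -2.2691)
994*I = 994*(-2766/1219) = -2749404/1219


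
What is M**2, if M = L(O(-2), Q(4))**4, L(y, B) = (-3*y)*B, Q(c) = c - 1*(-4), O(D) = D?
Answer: 28179280429056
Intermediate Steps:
Q(c) = 4 + c (Q(c) = c + 4 = 4 + c)
L(y, B) = -3*B*y
M = 5308416 (M = (-3*(4 + 4)*(-2))**4 = (-3*8*(-2))**4 = 48**4 = 5308416)
M**2 = 5308416**2 = 28179280429056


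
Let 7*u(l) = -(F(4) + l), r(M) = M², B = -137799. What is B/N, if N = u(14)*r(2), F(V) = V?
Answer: 107177/8 ≈ 13397.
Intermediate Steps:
u(l) = -4/7 - l/7 (u(l) = (-(4 + l))/7 = (-4 - l)/7 = -4/7 - l/7)
N = -72/7 (N = (-4/7 - ⅐*14)*2² = (-4/7 - 2)*4 = -18/7*4 = -72/7 ≈ -10.286)
B/N = -137799/(-72/7) = -137799*(-7/72) = 107177/8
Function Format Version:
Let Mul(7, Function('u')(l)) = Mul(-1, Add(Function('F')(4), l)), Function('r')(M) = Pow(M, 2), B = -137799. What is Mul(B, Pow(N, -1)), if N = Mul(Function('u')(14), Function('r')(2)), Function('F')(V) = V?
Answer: Rational(107177, 8) ≈ 13397.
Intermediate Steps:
Function('u')(l) = Add(Rational(-4, 7), Mul(Rational(-1, 7), l)) (Function('u')(l) = Mul(Rational(1, 7), Mul(-1, Add(4, l))) = Mul(Rational(1, 7), Add(-4, Mul(-1, l))) = Add(Rational(-4, 7), Mul(Rational(-1, 7), l)))
N = Rational(-72, 7) (N = Mul(Add(Rational(-4, 7), Mul(Rational(-1, 7), 14)), Pow(2, 2)) = Mul(Add(Rational(-4, 7), -2), 4) = Mul(Rational(-18, 7), 4) = Rational(-72, 7) ≈ -10.286)
Mul(B, Pow(N, -1)) = Mul(-137799, Pow(Rational(-72, 7), -1)) = Mul(-137799, Rational(-7, 72)) = Rational(107177, 8)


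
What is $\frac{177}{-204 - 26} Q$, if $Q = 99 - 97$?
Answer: $- \frac{177}{115} \approx -1.5391$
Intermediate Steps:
$Q = 2$
$\frac{177}{-204 - 26} Q = \frac{177}{-204 - 26} \cdot 2 = \frac{177}{-230} \cdot 2 = 177 \left(- \frac{1}{230}\right) 2 = \left(- \frac{177}{230}\right) 2 = - \frac{177}{115}$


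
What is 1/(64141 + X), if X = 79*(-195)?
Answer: 1/48736 ≈ 2.0519e-5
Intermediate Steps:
X = -15405
1/(64141 + X) = 1/(64141 - 15405) = 1/48736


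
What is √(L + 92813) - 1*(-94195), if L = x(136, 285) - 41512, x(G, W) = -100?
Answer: 94195 + 3*√5689 ≈ 94421.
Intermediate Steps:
L = -41612 (L = -100 - 41512 = -41612)
√(L + 92813) - 1*(-94195) = √(-41612 + 92813) - 1*(-94195) = √51201 + 94195 = 3*√5689 + 94195 = 94195 + 3*√5689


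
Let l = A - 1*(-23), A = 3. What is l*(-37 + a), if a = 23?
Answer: -364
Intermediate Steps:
l = 26 (l = 3 - 1*(-23) = 3 + 23 = 26)
l*(-37 + a) = 26*(-37 + 23) = 26*(-14) = -364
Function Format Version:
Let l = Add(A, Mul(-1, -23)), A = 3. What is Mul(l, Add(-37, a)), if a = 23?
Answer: -364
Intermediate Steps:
l = 26 (l = Add(3, Mul(-1, -23)) = Add(3, 23) = 26)
Mul(l, Add(-37, a)) = Mul(26, Add(-37, 23)) = Mul(26, -14) = -364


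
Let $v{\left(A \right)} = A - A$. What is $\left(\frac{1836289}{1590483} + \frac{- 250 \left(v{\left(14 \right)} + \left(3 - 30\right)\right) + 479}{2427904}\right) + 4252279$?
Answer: $\frac{16420350079512773191}{3861540037632} \approx 4.2523 \cdot 10^{6}$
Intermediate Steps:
$v{\left(A \right)} = 0$
$\left(\frac{1836289}{1590483} + \frac{- 250 \left(v{\left(14 \right)} + \left(3 - 30\right)\right) + 479}{2427904}\right) + 4252279 = \left(\frac{1836289}{1590483} + \frac{- 250 \left(0 + \left(3 - 30\right)\right) + 479}{2427904}\right) + 4252279 = \left(1836289 \cdot \frac{1}{1590483} + \left(- 250 \left(0 + \left(3 - 30\right)\right) + 479\right) \frac{1}{2427904}\right) + 4252279 = \left(\frac{1836289}{1590483} + \left(- 250 \left(0 - 27\right) + 479\right) \frac{1}{2427904}\right) + 4252279 = \left(\frac{1836289}{1590483} + \left(\left(-250\right) \left(-27\right) + 479\right) \frac{1}{2427904}\right) + 4252279 = \left(\frac{1836289}{1590483} + \left(6750 + 479\right) \frac{1}{2427904}\right) + 4252279 = \left(\frac{1836289}{1590483} + 7229 \cdot \frac{1}{2427904}\right) + 4252279 = \left(\frac{1836289}{1590483} + \frac{7229}{2427904}\right) + 4252279 = \frac{4469831009863}{3861540037632} + 4252279 = \frac{16420350079512773191}{3861540037632}$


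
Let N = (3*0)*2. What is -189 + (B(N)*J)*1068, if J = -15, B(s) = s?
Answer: -189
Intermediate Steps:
N = 0 (N = 0*2 = 0)
-189 + (B(N)*J)*1068 = -189 + (0*(-15))*1068 = -189 + 0*1068 = -189 + 0 = -189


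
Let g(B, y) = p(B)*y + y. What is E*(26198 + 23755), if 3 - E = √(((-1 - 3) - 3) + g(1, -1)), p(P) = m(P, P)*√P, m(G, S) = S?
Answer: 149859 - 149859*I ≈ 1.4986e+5 - 1.4986e+5*I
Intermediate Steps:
p(P) = P^(3/2) (p(P) = P*√P = P^(3/2))
g(B, y) = y + y*B^(3/2) (g(B, y) = B^(3/2)*y + y = y*B^(3/2) + y = y + y*B^(3/2))
E = 3 - 3*I (E = 3 - √(((-1 - 3) - 3) - (1 + 1^(3/2))) = 3 - √((-4 - 3) - (1 + 1)) = 3 - √(-7 - 1*2) = 3 - √(-7 - 2) = 3 - √(-9) = 3 - 3*I ≈ 3.0 - 3.0*I)
E*(26198 + 23755) = (3 - 3*I)*(26198 + 23755) = (3 - 3*I)*49953 = 149859 - 149859*I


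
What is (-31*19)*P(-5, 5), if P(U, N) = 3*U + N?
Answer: 5890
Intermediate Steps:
P(U, N) = N + 3*U
(-31*19)*P(-5, 5) = (-31*19)*(5 + 3*(-5)) = -589*(5 - 15) = -589*(-10) = 5890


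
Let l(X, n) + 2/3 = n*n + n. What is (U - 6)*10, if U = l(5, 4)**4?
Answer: 113160100/81 ≈ 1.3970e+6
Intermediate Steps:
l(X, n) = -2/3 + n + n**2 (l(X, n) = -2/3 + (n*n + n) = -2/3 + (n**2 + n) = -2/3 + (n + n**2) = -2/3 + n + n**2)
U = 11316496/81 (U = (-2/3 + 4 + 4**2)**4 = (-2/3 + 4 + 16)**4 = (58/3)**4 = 11316496/81 ≈ 1.3971e+5)
(U - 6)*10 = (11316496/81 - 6)*10 = (11316010/81)*10 = 113160100/81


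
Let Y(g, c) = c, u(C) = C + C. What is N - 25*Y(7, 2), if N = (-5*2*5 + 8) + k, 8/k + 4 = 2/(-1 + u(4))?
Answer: -1224/13 ≈ -94.154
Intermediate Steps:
u(C) = 2*C
k = -28/13 (k = 8/(-4 + 2/(-1 + 2*4)) = 8/(-4 + 2/(-1 + 8)) = 8/(-4 + 2/7) = 8/(-26/7) = 8*(-7/26) = -28/13 ≈ -2.1538)
N = -574/13 (N = (-5*2*5 + 8) - 28/13 = (-10*5 + 8) - 28/13 = (-50 + 8) - 28/13 = -42 - 28/13 = -574/13 ≈ -44.154)
N - 25*Y(7, 2) = -574/13 - 25*2 = -574/13 - 50 = -1224/13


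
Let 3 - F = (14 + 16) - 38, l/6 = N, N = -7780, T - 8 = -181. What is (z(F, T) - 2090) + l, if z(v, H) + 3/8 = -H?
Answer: -388779/8 ≈ -48597.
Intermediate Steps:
T = -173 (T = 8 - 181 = -173)
l = -46680 (l = 6*(-7780) = -46680)
F = 11 (F = 3 - ((14 + 16) - 38) = 3 - (30 - 38) = 3 - 1*(-8) = 3 + 8 = 11)
z(v, H) = -3/8 - H
(z(F, T) - 2090) + l = ((-3/8 - 1*(-173)) - 2090) - 46680 = ((-3/8 + 173) - 2090) - 46680 = (1381/8 - 2090) - 46680 = -15339/8 - 46680 = -388779/8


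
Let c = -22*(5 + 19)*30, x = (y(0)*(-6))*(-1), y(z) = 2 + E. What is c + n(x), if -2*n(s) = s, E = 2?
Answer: -15852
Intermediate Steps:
y(z) = 4 (y(z) = 2 + 2 = 4)
x = 24 (x = (4*(-6))*(-1) = -24*(-1) = 24)
n(s) = -s/2
c = -15840 (c = -22*24*30 = -528*30 = -15840)
c + n(x) = -15840 - 1/2*24 = -15840 - 12 = -15852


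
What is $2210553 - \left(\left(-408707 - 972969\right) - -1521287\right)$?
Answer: $2070942$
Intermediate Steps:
$2210553 - \left(\left(-408707 - 972969\right) - -1521287\right) = 2210553 - \left(\left(-408707 - 972969\right) + 1521287\right) = 2210553 - \left(-1381676 + 1521287\right) = 2210553 - 139611 = 2070942$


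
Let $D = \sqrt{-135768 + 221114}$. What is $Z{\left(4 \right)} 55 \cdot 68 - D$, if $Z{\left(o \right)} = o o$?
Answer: $59840 - \sqrt{85346} \approx 59548.0$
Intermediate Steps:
$Z{\left(o \right)} = o^{2}$
$D = \sqrt{85346} \approx 292.14$
$Z{\left(4 \right)} 55 \cdot 68 - D = 4^{2} \cdot 55 \cdot 68 - \sqrt{85346} = 16 \cdot 55 \cdot 68 - \sqrt{85346} = 880 \cdot 68 - \sqrt{85346} = 59840 - \sqrt{85346}$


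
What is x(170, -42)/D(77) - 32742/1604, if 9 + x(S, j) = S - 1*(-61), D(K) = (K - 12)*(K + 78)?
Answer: -164759781/8080150 ≈ -20.391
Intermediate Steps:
D(K) = (-12 + K)*(78 + K)
x(S, j) = 52 + S (x(S, j) = -9 + (S - 1*(-61)) = -9 + (S + 61) = -9 + (61 + S) = 52 + S)
x(170, -42)/D(77) - 32742/1604 = (52 + 170)/(-936 + 77² + 66*77) - 32742/1604 = 222/(-936 + 5929 + 5082) - 32742*1/1604 = 222/10075 - 16371/802 = -164759781/8080150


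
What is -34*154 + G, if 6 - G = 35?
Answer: -5265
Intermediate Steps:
G = -29 (G = 6 - 1*35 = 6 - 35 = -29)
-34*154 + G = -34*154 - 29 = -5236 - 29 = -5265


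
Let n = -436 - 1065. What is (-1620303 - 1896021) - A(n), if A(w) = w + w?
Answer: -3513322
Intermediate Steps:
n = -1501
A(w) = 2*w
(-1620303 - 1896021) - A(n) = (-1620303 - 1896021) - 2*(-1501) = -3516324 - 1*(-3002) = -3516324 + 3002 = -3513322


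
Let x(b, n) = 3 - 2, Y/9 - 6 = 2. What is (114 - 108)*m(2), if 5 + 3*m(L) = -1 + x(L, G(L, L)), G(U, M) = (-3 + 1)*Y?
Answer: -10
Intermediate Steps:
Y = 72 (Y = 54 + 9*2 = 54 + 18 = 72)
G(U, M) = -144 (G(U, M) = (-3 + 1)*72 = -2*72 = -144)
x(b, n) = 1
m(L) = -5/3 (m(L) = -5/3 + (-1 + 1)/3 = -5/3 + (1/3)*0 = -5/3 + 0 = -5/3)
(114 - 108)*m(2) = (114 - 108)*(-5/3) = 6*(-5/3) = -10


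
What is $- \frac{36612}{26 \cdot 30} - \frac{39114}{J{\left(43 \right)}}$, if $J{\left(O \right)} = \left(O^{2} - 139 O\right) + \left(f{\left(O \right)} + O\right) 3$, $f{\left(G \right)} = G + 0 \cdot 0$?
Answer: $- \frac{102944}{2795} \approx -36.831$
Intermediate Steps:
$f{\left(G \right)} = G$ ($f{\left(G \right)} = G + 0 = G$)
$J{\left(O \right)} = O^{2} - 133 O$ ($J{\left(O \right)} = \left(O^{2} - 139 O\right) + \left(O + O\right) 3 = \left(O^{2} - 139 O\right) + 2 O 3 = \left(O^{2} - 139 O\right) + 6 O = O^{2} - 133 O$)
$- \frac{36612}{26 \cdot 30} - \frac{39114}{J{\left(43 \right)}} = - \frac{36612}{26 \cdot 30} - \frac{39114}{43 \left(-133 + 43\right)} = - \frac{36612}{780} - \frac{39114}{43 \left(-90\right)} = \left(-36612\right) \frac{1}{780} - \frac{39114}{-3870} = - \frac{3051}{65} - - \frac{2173}{215} = - \frac{3051}{65} + \frac{2173}{215} = - \frac{102944}{2795}$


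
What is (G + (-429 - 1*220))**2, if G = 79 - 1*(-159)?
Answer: 168921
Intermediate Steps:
G = 238 (G = 79 + 159 = 238)
(G + (-429 - 1*220))**2 = (238 + (-429 - 1*220))**2 = (238 + (-429 - 220))**2 = (238 - 649)**2 = (-411)**2 = 168921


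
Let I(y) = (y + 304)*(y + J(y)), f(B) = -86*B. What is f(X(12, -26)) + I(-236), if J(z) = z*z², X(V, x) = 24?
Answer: -893827520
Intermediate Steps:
J(z) = z³
I(y) = (304 + y)*(y + y³) (I(y) = (y + 304)*(y + y³) = (304 + y)*(y + y³))
f(X(12, -26)) + I(-236) = -86*24 - 236*(304 - 236 + (-236)³ + 304*(-236)²) = -2064 - 236*(304 - 236 - 13144256 + 304*55696) = -2064 - 236*(304 - 236 - 13144256 + 16931584) = -2064 - 236*3787396 = -2064 - 893825456 = -893827520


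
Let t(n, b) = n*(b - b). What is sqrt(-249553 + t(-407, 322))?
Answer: I*sqrt(249553) ≈ 499.55*I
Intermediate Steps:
t(n, b) = 0 (t(n, b) = n*0 = 0)
sqrt(-249553 + t(-407, 322)) = sqrt(-249553 + 0) = sqrt(-249553) = I*sqrt(249553)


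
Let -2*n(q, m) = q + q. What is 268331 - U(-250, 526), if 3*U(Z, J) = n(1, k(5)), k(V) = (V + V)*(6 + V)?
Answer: 804994/3 ≈ 2.6833e+5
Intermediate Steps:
k(V) = 2*V*(6 + V) (k(V) = (2*V)*(6 + V) = 2*V*(6 + V))
n(q, m) = -q (n(q, m) = -(q + q)/2 = -q)
U(Z, J) = -⅓ (U(Z, J) = (-1*1)/3 = (⅓)*(-1) = -⅓)
268331 - U(-250, 526) = 268331 - 1*(-⅓) = 268331 + ⅓ = 804994/3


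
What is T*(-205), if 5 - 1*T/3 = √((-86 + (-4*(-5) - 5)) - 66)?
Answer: -3075 + 615*I*√137 ≈ -3075.0 + 7198.4*I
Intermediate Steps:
T = 15 - 3*I*√137 (T = 15 - 3*√((-86 + (-4*(-5) - 5)) - 66) = 15 - 3*√((-86 + (20 - 5)) - 66) = 15 - 3*√((-86 + 15) - 66) = 15 - 3*√(-71 - 66) = 15 - 3*I*√137 ≈ 15.0 - 35.114*I)
T*(-205) = (15 - 3*I*√137)*(-205) = -3075 + 615*I*√137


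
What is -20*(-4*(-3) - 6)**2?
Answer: -720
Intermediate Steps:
-20*(-4*(-3) - 6)**2 = -20*(12 - 6)**2 = -20*6**2 = -20*36 = -720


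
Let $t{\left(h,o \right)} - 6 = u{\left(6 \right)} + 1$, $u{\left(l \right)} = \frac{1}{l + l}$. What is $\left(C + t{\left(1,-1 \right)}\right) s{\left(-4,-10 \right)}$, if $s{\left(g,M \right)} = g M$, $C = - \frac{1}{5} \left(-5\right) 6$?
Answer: $\frac{1570}{3} \approx 523.33$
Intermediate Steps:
$u{\left(l \right)} = \frac{1}{2 l}$
$t{\left(h,o \right)} = \frac{85}{12}$ ($t{\left(h,o \right)} = 6 + \left(\frac{1}{2 \cdot 6} + 1\right) = 6 + \left(\frac{1}{2} \cdot \frac{1}{6} + 1\right) = 6 + \left(\frac{1}{12} + 1\right) = 6 + \frac{13}{12} = \frac{85}{12}$)
$C = 6$ ($C = - \frac{1}{5} \left(-5\right) 6 = - \left(-1\right) 6 = \left(-1\right) \left(-6\right) = 6$)
$s{\left(g,M \right)} = M g$
$\left(C + t{\left(1,-1 \right)}\right) s{\left(-4,-10 \right)} = \left(6 + \frac{85}{12}\right) \left(\left(-10\right) \left(-4\right)\right) = \frac{157}{12} \cdot 40 = \frac{1570}{3}$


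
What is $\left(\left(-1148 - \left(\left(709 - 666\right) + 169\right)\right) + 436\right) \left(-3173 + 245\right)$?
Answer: $2705472$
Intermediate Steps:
$\left(\left(-1148 - \left(\left(709 - 666\right) + 169\right)\right) + 436\right) \left(-3173 + 245\right) = \left(\left(-1148 - \left(43 + 169\right)\right) + 436\right) \left(-2928\right) = \left(\left(-1148 - 212\right) + 436\right) \left(-2928\right) = \left(-1360 + 436\right) \left(-2928\right) = \left(-924\right) \left(-2928\right) = 2705472$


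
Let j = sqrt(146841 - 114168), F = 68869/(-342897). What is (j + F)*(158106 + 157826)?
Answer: -21757920908/342897 + 315932*sqrt(32673) ≈ 5.7043e+7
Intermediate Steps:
F = -68869/342897 (F = 68869*(-1/342897) = -68869/342897 ≈ -0.20084)
j = sqrt(32673) ≈ 180.76
(j + F)*(158106 + 157826) = (sqrt(32673) - 68869/342897)*(158106 + 157826) = (-68869/342897 + sqrt(32673))*315932 = -21757920908/342897 + 315932*sqrt(32673)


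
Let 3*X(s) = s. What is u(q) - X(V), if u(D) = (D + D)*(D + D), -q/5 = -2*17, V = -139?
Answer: 346939/3 ≈ 1.1565e+5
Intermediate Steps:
X(s) = s/3
q = 170 (q = -(-10)*17 = -5*(-34) = 170)
u(D) = 4*D**2 (u(D) = (2*D)*(2*D) = 4*D**2)
u(q) - X(V) = 4*170**2 - (-139)/3 = 4*28900 - 1*(-139/3) = 115600 + 139/3 = 346939/3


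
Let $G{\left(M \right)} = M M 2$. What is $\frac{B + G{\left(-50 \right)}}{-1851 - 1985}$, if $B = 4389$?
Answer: $- \frac{9389}{3836} \approx -2.4476$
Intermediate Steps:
$G{\left(M \right)} = 2 M^{2}$ ($G{\left(M \right)} = M^{2} \cdot 2 = 2 M^{2}$)
$\frac{B + G{\left(-50 \right)}}{-1851 - 1985} = \frac{4389 + 2 \left(-50\right)^{2}}{-1851 - 1985} = \frac{4389 + 2 \cdot 2500}{-3836} = \left(4389 + 5000\right) \left(- \frac{1}{3836}\right) = 9389 \left(- \frac{1}{3836}\right) = - \frac{9389}{3836}$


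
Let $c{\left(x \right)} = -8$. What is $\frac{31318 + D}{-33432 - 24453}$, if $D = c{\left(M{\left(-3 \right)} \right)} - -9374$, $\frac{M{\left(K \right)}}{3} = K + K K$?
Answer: $- \frac{40684}{57885} \approx -0.70284$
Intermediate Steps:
$M{\left(K \right)} = 3 K + 3 K^{2}$ ($M{\left(K \right)} = 3 \left(K + K K\right) = 3 \left(K + K^{2}\right) = 3 K + 3 K^{2}$)
$D = 9366$ ($D = -8 - -9374 = -8 + 9374 = 9366$)
$\frac{31318 + D}{-33432 - 24453} = \frac{31318 + 9366}{-33432 - 24453} = \frac{40684}{-57885} = 40684 \left(- \frac{1}{57885}\right) = - \frac{40684}{57885}$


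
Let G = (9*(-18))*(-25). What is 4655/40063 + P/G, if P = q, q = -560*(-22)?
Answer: 51242891/16225515 ≈ 3.1582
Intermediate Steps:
G = 4050 (G = -162*(-25) = 4050)
q = 12320
P = 12320
4655/40063 + P/G = 4655/40063 + 12320/4050 = 4655*(1/40063) + 12320*(1/4050) = 4655/40063 + 1232/405 = 51242891/16225515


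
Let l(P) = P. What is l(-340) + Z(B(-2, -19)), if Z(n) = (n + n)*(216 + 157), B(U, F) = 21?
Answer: 15326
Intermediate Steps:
Z(n) = 746*n (Z(n) = (2*n)*373 = 746*n)
l(-340) + Z(B(-2, -19)) = -340 + 746*21 = -340 + 15666 = 15326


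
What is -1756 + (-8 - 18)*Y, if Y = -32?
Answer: -924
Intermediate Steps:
-1756 + (-8 - 18)*Y = -1756 + (-8 - 18)*(-32) = -1756 - 26*(-32) = -1756 + 832 = -924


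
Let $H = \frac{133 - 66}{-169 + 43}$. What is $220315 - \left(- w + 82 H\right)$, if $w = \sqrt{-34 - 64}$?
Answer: $\frac{13882592}{63} + 7 i \sqrt{2} \approx 2.2036 \cdot 10^{5} + 9.8995 i$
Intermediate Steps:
$w = 7 i \sqrt{2}$ ($w = \sqrt{-98} = 7 i \sqrt{2} \approx 9.8995 i$)
$H = - \frac{67}{126}$ ($H = \frac{67}{-126} = 67 \left(- \frac{1}{126}\right) = - \frac{67}{126} \approx -0.53175$)
$220315 - \left(- w + 82 H\right) = 220315 + \left(7 i \sqrt{2} - - \frac{2747}{63}\right) = 220315 + \left(7 i \sqrt{2} + \frac{2747}{63}\right) = 220315 + \left(\frac{2747}{63} + 7 i \sqrt{2}\right) = \frac{13882592}{63} + 7 i \sqrt{2}$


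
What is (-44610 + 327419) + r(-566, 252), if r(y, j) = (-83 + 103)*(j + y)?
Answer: 276529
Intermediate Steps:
r(y, j) = 20*j + 20*y (r(y, j) = 20*(j + y) = 20*j + 20*y)
(-44610 + 327419) + r(-566, 252) = (-44610 + 327419) + (20*252 + 20*(-566)) = 282809 + (5040 - 11320) = 282809 - 6280 = 276529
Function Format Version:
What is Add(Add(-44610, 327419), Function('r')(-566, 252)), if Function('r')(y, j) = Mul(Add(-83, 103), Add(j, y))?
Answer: 276529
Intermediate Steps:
Function('r')(y, j) = Add(Mul(20, j), Mul(20, y)) (Function('r')(y, j) = Mul(20, Add(j, y)) = Add(Mul(20, j), Mul(20, y)))
Add(Add(-44610, 327419), Function('r')(-566, 252)) = Add(Add(-44610, 327419), Add(Mul(20, 252), Mul(20, -566))) = Add(282809, Add(5040, -11320)) = Add(282809, -6280) = 276529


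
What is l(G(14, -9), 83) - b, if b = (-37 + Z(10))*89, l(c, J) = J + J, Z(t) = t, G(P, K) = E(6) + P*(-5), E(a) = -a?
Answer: 2569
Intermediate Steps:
G(P, K) = -6 - 5*P (G(P, K) = -1*6 + P*(-5) = -6 - 5*P)
l(c, J) = 2*J
b = -2403 (b = (-37 + 10)*89 = -27*89 = -2403)
l(G(14, -9), 83) - b = 2*83 - 1*(-2403) = 166 + 2403 = 2569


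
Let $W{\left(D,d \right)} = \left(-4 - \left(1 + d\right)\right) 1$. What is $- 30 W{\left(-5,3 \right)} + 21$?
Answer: $261$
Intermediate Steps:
$W{\left(D,d \right)} = -5 - d$ ($W{\left(D,d \right)} = \left(-5 - d\right) 1 = -5 - d$)
$- 30 W{\left(-5,3 \right)} + 21 = - 30 \left(-5 - 3\right) + 21 = \left(-30\right) \left(-8\right) + 21 = 240 + 21 = 261$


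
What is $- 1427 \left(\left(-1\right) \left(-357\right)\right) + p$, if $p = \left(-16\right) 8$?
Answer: $-509567$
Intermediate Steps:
$p = -128$
$- 1427 \left(\left(-1\right) \left(-357\right)\right) + p = - 1427 \left(\left(-1\right) \left(-357\right)\right) - 128 = \left(-1427\right) 357 - 128 = -509439 - 128 = -509567$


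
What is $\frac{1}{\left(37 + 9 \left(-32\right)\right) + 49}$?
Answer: $- \frac{1}{202} \approx -0.0049505$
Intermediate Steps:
$\frac{1}{\left(37 + 9 \left(-32\right)\right) + 49} = \frac{1}{\left(37 - 288\right) + 49} = \frac{1}{-251 + 49} = \frac{1}{-202} = - \frac{1}{202}$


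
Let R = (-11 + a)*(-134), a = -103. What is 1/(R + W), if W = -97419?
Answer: -1/82143 ≈ -1.2174e-5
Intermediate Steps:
R = 15276 (R = (-11 - 103)*(-134) = -114*(-134) = 15276)
1/(R + W) = 1/(15276 - 97419) = 1/(-82143) = -1/82143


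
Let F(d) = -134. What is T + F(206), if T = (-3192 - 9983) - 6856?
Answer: -20165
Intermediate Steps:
T = -20031 (T = -13175 - 6856 = -20031)
T + F(206) = -20031 - 134 = -20165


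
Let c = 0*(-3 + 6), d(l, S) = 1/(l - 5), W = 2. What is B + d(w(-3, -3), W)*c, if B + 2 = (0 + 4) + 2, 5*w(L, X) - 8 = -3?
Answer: 4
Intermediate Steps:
w(L, X) = 1 (w(L, X) = 8/5 + (⅕)*(-3) = 8/5 - ⅗ = 1)
d(l, S) = 1/(-5 + l)
B = 4 (B = -2 + ((0 + 4) + 2) = -2 + (4 + 2) = -2 + 6 = 4)
c = 0 (c = 0*3 = 0)
B + d(w(-3, -3), W)*c = 4 + 0/(-5 + 1) = 4 + 0/(-4) = 4 - ¼*0 = 4 + 0 = 4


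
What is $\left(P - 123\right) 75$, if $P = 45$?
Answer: $-5850$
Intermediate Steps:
$\left(P - 123\right) 75 = \left(45 - 123\right) 75 = \left(-78\right) 75 = -5850$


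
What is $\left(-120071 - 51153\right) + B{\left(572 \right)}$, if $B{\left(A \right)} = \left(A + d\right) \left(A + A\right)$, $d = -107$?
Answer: $360736$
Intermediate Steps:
$B{\left(A \right)} = 2 A \left(-107 + A\right)$ ($B{\left(A \right)} = \left(A - 107\right) \left(A + A\right) = \left(-107 + A\right) 2 A = 2 A \left(-107 + A\right)$)
$\left(-120071 - 51153\right) + B{\left(572 \right)} = \left(-120071 - 51153\right) + 2 \cdot 572 \left(-107 + 572\right) = \left(-120071 - 51153\right) + 2 \cdot 572 \cdot 465 = -171224 + 531960 = 360736$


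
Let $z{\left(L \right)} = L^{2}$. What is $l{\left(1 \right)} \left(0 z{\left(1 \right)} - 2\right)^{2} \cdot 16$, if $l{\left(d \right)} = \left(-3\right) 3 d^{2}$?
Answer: $-576$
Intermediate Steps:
$l{\left(d \right)} = - 9 d^{2}$
$l{\left(1 \right)} \left(0 z{\left(1 \right)} - 2\right)^{2} \cdot 16 = - 9 \cdot 1^{2} \left(0 \cdot 1^{2} - 2\right)^{2} \cdot 16 = \left(-9\right) 1 \left(0 \cdot 1 - 2\right)^{2} \cdot 16 = - 9 \left(0 - 2\right)^{2} \cdot 16 = - 9 \left(-2\right)^{2} \cdot 16 = \left(-9\right) 4 \cdot 16 = \left(-36\right) 16 = -576$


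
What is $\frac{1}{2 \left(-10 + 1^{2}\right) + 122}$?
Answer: $\frac{1}{104} \approx 0.0096154$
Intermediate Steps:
$\frac{1}{2 \left(-10 + 1^{2}\right) + 122} = \frac{1}{2 \left(-10 + 1\right) + 122} = \frac{1}{2 \left(-9\right) + 122} = \frac{1}{-18 + 122} = \frac{1}{104}$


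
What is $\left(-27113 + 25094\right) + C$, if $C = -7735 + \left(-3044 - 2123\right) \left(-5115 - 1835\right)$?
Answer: $35900896$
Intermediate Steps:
$C = 35902915$ ($C = -7735 - -35910650 = -7735 + 35910650 = 35902915$)
$\left(-27113 + 25094\right) + C = \left(-27113 + 25094\right) + 35902915 = -2019 + 35902915 = 35900896$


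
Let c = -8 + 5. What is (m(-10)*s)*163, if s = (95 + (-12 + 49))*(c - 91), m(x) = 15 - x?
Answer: -50562600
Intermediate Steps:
c = -3
s = -12408 (s = (95 + (-12 + 49))*(-3 - 91) = (95 + 37)*(-94) = 132*(-94) = -12408)
(m(-10)*s)*163 = ((15 - 1*(-10))*(-12408))*163 = ((15 + 10)*(-12408))*163 = (25*(-12408))*163 = -310200*163 = -50562600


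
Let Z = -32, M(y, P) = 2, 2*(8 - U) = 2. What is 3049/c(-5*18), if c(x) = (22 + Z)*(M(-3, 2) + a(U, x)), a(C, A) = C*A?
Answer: 3049/6280 ≈ 0.48551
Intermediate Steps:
U = 7 (U = 8 - ½*2 = 8 - 1 = 7)
a(C, A) = A*C
c(x) = -20 - 70*x (c(x) = (22 - 32)*(2 + x*7) = -10*(2 + 7*x) = -20 - 70*x)
3049/c(-5*18) = 3049/(-20 - (-350)*18) = 3049/(-20 - 70*(-90)) = 3049/(-20 + 6300) = 3049/6280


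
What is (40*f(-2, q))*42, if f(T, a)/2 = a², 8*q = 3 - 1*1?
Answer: 210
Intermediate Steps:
q = ¼ (q = (3 - 1*1)/8 = (3 - 1)/8 = (⅛)*2 = ¼ ≈ 0.25000)
f(T, a) = 2*a²
(40*f(-2, q))*42 = (40*(2*(¼)²))*42 = (40*(2*(1/16)))*42 = (40*(⅛))*42 = 5*42 = 210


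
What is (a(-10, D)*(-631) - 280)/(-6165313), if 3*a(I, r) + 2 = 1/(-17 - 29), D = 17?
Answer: -6681/283604398 ≈ -2.3557e-5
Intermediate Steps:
a(I, r) = -31/46 (a(I, r) = -⅔ + 1/(3*(-17 - 29)) = -⅔ + (⅓)/(-46) = -⅔ + (⅓)*(-1/46) = -⅔ - 1/138 = -31/46)
(a(-10, D)*(-631) - 280)/(-6165313) = (-31/46*(-631) - 280)/(-6165313) = (19561/46 - 280)*(-1/6165313) = (6681/46)*(-1/6165313) = -6681/283604398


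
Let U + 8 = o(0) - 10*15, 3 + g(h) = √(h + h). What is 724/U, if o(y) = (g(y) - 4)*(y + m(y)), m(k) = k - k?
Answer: -362/79 ≈ -4.5823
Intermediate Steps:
g(h) = -3 + √2*√h (g(h) = -3 + √(h + h) = -3 + √(2*h) = -3 + √2*√h)
m(k) = 0
o(y) = y*(-7 + √2*√y) (o(y) = ((-3 + √2*√y) - 4)*(y + 0) = (-7 + √2*√y)*y = y*(-7 + √2*√y))
U = -158 (U = -8 + (0*(-7 + √2*√0) - 10*15) = -8 + (0*(-7 + √2*0) - 150) = -8 + (0*(-7 + 0) - 150) = -8 + (0*(-7) - 150) = -8 + (0 - 150) = -8 - 150 = -158)
724/U = 724/(-158) = 724*(-1/158) = -362/79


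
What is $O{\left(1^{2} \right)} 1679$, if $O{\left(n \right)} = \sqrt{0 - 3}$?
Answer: $1679 i \sqrt{3} \approx 2908.1 i$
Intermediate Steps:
$O{\left(n \right)} = i \sqrt{3}$ ($O{\left(n \right)} = \sqrt{-3} = i \sqrt{3}$)
$O{\left(1^{2} \right)} 1679 = i \sqrt{3} \cdot 1679 = 1679 i \sqrt{3}$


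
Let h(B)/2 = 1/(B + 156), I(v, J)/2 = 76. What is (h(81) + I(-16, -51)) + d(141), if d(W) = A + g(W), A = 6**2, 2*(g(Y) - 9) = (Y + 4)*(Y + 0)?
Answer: 4938847/474 ≈ 10420.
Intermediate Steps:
g(Y) = 9 + Y*(4 + Y)/2 (g(Y) = 9 + ((Y + 4)*(Y + 0))/2 = 9 + ((4 + Y)*Y)/2 = 9 + (Y*(4 + Y))/2 = 9 + Y*(4 + Y)/2)
A = 36
I(v, J) = 152 (I(v, J) = 2*76 = 152)
h(B) = 2/(156 + B) (h(B) = 2/(B + 156) = 2/(156 + B))
d(W) = 45 + W**2/2 + 2*W (d(W) = 36 + (9 + W**2/2 + 2*W) = 45 + W**2/2 + 2*W)
(h(81) + I(-16, -51)) + d(141) = (2/(156 + 81) + 152) + (45 + (1/2)*141**2 + 2*141) = (2/237 + 152) + (45 + (1/2)*19881 + 282) = (2*(1/237) + 152) + (45 + 19881/2 + 282) = (2/237 + 152) + 20535/2 = 36026/237 + 20535/2 = 4938847/474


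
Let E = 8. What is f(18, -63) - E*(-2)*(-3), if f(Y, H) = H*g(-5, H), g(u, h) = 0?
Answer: -48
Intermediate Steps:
f(Y, H) = 0 (f(Y, H) = H*0 = 0)
f(18, -63) - E*(-2)*(-3) = 0 - 8*(-2)*(-3) = 0 - (-16)*(-3) = 0 - 1*48 = 0 - 48 = -48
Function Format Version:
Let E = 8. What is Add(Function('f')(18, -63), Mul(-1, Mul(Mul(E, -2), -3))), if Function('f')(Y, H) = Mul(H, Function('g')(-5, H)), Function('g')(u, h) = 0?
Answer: -48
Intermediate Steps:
Function('f')(Y, H) = 0 (Function('f')(Y, H) = Mul(H, 0) = 0)
Add(Function('f')(18, -63), Mul(-1, Mul(Mul(E, -2), -3))) = Add(0, Mul(-1, Mul(Mul(8, -2), -3))) = Add(0, Mul(-1, Mul(-16, -3))) = Add(0, Mul(-1, 48)) = Add(0, -48) = -48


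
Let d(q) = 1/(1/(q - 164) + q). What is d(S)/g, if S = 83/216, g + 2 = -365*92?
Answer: -1272276/16156563259 ≈ -7.8747e-5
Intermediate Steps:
g = -33582 (g = -2 - 365*92 = -2 - 33580 = -33582)
S = 83/216 (S = 83*(1/216) = 83/216 ≈ 0.38426)
d(q) = 1/(q + 1/(-164 + q)) (d(q) = 1/(1/(-164 + q) + q) = 1/(q + 1/(-164 + q)))
d(S)/g = ((-164 + 83/216)/(1 + (83/216)**2 - 164*83/216))/(-33582) = (-35341/216/(1 + 6889/46656 - 3403/54))*(-1/33582) = (-35341/216/(-2886647/46656))*(-1/33582) = -46656/2886647*(-35341/216)*(-1/33582) = (7633656/2886647)*(-1/33582) = -1272276/16156563259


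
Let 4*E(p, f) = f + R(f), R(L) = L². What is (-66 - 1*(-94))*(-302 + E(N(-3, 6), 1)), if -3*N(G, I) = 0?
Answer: -8442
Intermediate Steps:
N(G, I) = 0 (N(G, I) = -⅓*0 = 0)
E(p, f) = f/4 + f²/4 (E(p, f) = (f + f²)/4 = f/4 + f²/4)
(-66 - 1*(-94))*(-302 + E(N(-3, 6), 1)) = (-66 - 1*(-94))*(-302 + (¼)*1*(1 + 1)) = (-66 + 94)*(-302 + (¼)*1*2) = 28*(-302 + ½) = 28*(-603/2) = -8442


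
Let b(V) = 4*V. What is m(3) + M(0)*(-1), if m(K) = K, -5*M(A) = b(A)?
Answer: 3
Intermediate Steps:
M(A) = -4*A/5
m(3) + M(0)*(-1) = 3 - ⅘*0*(-1) = 3 + 0*(-1) = 3 + 0 = 3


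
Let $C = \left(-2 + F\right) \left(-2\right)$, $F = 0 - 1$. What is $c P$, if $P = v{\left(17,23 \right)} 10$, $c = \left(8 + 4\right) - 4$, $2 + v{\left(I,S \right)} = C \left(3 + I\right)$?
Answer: $9440$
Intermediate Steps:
$F = -1$ ($F = 0 - 1 = -1$)
$C = 6$ ($C = \left(-2 - 1\right) \left(-2\right) = \left(-3\right) \left(-2\right) = 6$)
$v{\left(I,S \right)} = 16 + 6 I$ ($v{\left(I,S \right)} = -2 + 6 \left(3 + I\right) = -2 + \left(18 + 6 I\right) = 16 + 6 I$)
$c = 8$ ($c = 12 - 4 = 8$)
$P = 1180$ ($P = \left(16 + 6 \cdot 17\right) 10 = \left(16 + 102\right) 10 = 118 \cdot 10 = 1180$)
$c P = 8 \cdot 1180 = 9440$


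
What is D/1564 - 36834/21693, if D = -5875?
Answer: -8812131/1615612 ≈ -5.4544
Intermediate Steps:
D/1564 - 36834/21693 = -5875/1564 - 36834/21693 = -5875*1/1564 - 36834*1/21693 = -5875/1564 - 1754/1033 = -8812131/1615612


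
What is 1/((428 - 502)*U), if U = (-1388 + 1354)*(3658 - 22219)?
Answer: -1/46699476 ≈ -2.1414e-8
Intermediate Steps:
U = 631074 (U = -34*(-18561) = 631074)
1/((428 - 502)*U) = 1/((428 - 502)*631074) = (1/631074)/(-74) = -1/74*1/631074 = -1/46699476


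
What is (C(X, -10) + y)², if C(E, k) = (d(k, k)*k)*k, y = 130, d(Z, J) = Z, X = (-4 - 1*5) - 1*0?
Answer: 756900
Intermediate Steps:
X = -9 (X = (-4 - 5) + 0 = -9 + 0 = -9)
C(E, k) = k³ (C(E, k) = (k*k)*k = k²*k = k³)
(C(X, -10) + y)² = ((-10)³ + 130)² = (-1000 + 130)² = (-870)² = 756900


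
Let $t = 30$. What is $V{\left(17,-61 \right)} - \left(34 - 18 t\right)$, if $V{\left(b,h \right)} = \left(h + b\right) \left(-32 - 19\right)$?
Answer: $2750$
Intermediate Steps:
$V{\left(b,h \right)} = - 51 b - 51 h$ ($V{\left(b,h \right)} = \left(b + h\right) \left(-51\right) = - 51 b - 51 h$)
$V{\left(17,-61 \right)} - \left(34 - 18 t\right) = \left(\left(-51\right) 17 - -3111\right) - \left(34 - 540\right) = \left(-867 + 3111\right) - \left(34 - 540\right) = 2244 - -506 = 2244 + 506 = 2750$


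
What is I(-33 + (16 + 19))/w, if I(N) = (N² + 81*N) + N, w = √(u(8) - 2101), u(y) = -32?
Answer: -56*I*√237/237 ≈ -3.6376*I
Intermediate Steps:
w = 3*I*√237 (w = √(-32 - 2101) = √(-2133) = 3*I*√237 ≈ 46.184*I)
I(N) = N² + 82*N
I(-33 + (16 + 19))/w = ((-33 + (16 + 19))*(82 + (-33 + (16 + 19))))/((3*I*√237)) = ((-33 + 35)*(82 + (-33 + 35)))*(-I*√237/711) = (2*(82 + 2))*(-I*√237/711) = (2*84)*(-I*√237/711) = 168*(-I*√237/711) = -56*I*√237/237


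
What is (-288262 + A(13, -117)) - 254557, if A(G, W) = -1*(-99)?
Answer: -542720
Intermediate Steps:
A(G, W) = 99
(-288262 + A(13, -117)) - 254557 = (-288262 + 99) - 254557 = -288163 - 254557 = -542720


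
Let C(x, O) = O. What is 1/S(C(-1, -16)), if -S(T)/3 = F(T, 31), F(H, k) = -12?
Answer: 1/36 ≈ 0.027778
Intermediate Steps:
S(T) = 36 (S(T) = -3*(-12) = 36)
1/S(C(-1, -16)) = 1/36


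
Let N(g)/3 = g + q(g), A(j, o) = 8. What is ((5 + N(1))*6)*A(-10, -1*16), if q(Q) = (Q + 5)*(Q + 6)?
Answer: 6432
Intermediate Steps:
q(Q) = (5 + Q)*(6 + Q)
N(g) = 90 + 3*g² + 36*g (N(g) = 3*(g + (30 + g² + 11*g)) = 3*(30 + g² + 12*g) = 90 + 3*g² + 36*g)
((5 + N(1))*6)*A(-10, -1*16) = ((5 + (90 + 3*1² + 36*1))*6)*8 = ((5 + (90 + 3*1 + 36))*6)*8 = ((5 + (90 + 3 + 36))*6)*8 = ((5 + 129)*6)*8 = (134*6)*8 = 804*8 = 6432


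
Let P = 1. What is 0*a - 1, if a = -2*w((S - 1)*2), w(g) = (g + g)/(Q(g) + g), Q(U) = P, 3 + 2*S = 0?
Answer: -1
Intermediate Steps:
S = -3/2 (S = -3/2 + (½)*0 = -3/2 + 0 = -3/2 ≈ -1.5000)
Q(U) = 1
w(g) = 2*g/(1 + g) (w(g) = (g + g)/(1 + g) = (2*g)/(1 + g) = 2*g/(1 + g))
a = -5 (a = -4*(-3/2 - 1)*2/(1 + (-3/2 - 1)*2) = -4*(-5/2*2)/(1 - 5/2*2) = -4*(-5)/(1 - 5) = -4*(-5)/(-4) = -4*(-5)*(-1)/4 = -2*5/2 = -5)
0*a - 1 = 0*(-5) - 1 = 0 - 1 = -1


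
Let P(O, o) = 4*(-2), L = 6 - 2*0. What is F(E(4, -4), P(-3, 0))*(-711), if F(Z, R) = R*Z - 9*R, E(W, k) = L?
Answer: -17064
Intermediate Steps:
L = 6 (L = 6 + 0 = 6)
E(W, k) = 6
P(O, o) = -8
F(Z, R) = -9*R + R*Z
F(E(4, -4), P(-3, 0))*(-711) = -8*(-9 + 6)*(-711) = -8*(-3)*(-711) = 24*(-711) = -17064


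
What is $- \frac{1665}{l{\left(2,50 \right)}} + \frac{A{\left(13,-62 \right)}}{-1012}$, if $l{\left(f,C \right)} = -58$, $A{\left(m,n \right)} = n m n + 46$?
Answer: $- \frac{152008}{7337} \approx -20.718$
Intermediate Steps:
$A{\left(m,n \right)} = 46 + m n^{2}$ ($A{\left(m,n \right)} = m n n + 46 = m n^{2} + 46 = 46 + m n^{2}$)
$- \frac{1665}{l{\left(2,50 \right)}} + \frac{A{\left(13,-62 \right)}}{-1012} = - \frac{1665}{-58} + \frac{46 + 13 \left(-62\right)^{2}}{-1012} = \left(-1665\right) \left(- \frac{1}{58}\right) + \left(46 + 13 \cdot 3844\right) \left(- \frac{1}{1012}\right) = \frac{1665}{58} + \left(46 + 49972\right) \left(- \frac{1}{1012}\right) = \frac{1665}{58} + 50018 \left(- \frac{1}{1012}\right) = \frac{1665}{58} - \frac{25009}{506} = - \frac{152008}{7337}$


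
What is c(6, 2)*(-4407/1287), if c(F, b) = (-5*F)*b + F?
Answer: 2034/11 ≈ 184.91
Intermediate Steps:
c(F, b) = F - 5*F*b (c(F, b) = -5*F*b + F = F - 5*F*b)
c(6, 2)*(-4407/1287) = (6*(1 - 5*2))*(-4407/1287) = (6*(1 - 10))*(-4407*1/1287) = (6*(-9))*(-113/33) = -54*(-113/33) = 2034/11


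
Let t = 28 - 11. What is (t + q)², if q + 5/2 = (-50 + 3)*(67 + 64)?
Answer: 150921225/4 ≈ 3.7730e+7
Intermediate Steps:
q = -12319/2 (q = -5/2 + (-50 + 3)*(67 + 64) = -5/2 - 47*131 = -5/2 - 6157 = -12319/2 ≈ -6159.5)
t = 17
(t + q)² = (17 - 12319/2)² = (-12285/2)² = 150921225/4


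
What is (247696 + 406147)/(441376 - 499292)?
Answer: -653843/57916 ≈ -11.290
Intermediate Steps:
(247696 + 406147)/(441376 - 499292) = 653843/(-57916) = 653843*(-1/57916) = -653843/57916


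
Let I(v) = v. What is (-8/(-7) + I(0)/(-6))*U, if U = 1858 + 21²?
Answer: 18392/7 ≈ 2627.4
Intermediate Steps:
U = 2299 (U = 1858 + 441 = 2299)
(-8/(-7) + I(0)/(-6))*U = (-8/(-7) + 0/(-6))*2299 = (-8*(-⅐) + 0*(-⅙))*2299 = (8/7 + 0)*2299 = (8/7)*2299 = 18392/7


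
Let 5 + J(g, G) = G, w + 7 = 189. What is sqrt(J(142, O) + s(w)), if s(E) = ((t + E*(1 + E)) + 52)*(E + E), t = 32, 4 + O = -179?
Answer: 2*sqrt(3038443) ≈ 3486.2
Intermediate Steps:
w = 182 (w = -7 + 189 = 182)
O = -183 (O = -4 - 179 = -183)
J(g, G) = -5 + G
s(E) = 2*E*(84 + E*(1 + E)) (s(E) = ((32 + E*(1 + E)) + 52)*(E + E) = (84 + E*(1 + E))*(2*E) = 2*E*(84 + E*(1 + E)))
sqrt(J(142, O) + s(w)) = sqrt((-5 - 183) + 2*182*(84 + 182 + 182**2)) = sqrt(-188 + 2*182*(84 + 182 + 33124)) = sqrt(-188 + 2*182*33390) = sqrt(-188 + 12153960) = sqrt(12153772) = 2*sqrt(3038443)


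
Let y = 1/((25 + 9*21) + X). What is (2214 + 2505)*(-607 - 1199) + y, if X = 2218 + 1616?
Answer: -34499136671/4048 ≈ -8.5225e+6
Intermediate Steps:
X = 3834
y = 1/4048 (y = 1/((25 + 9*21) + 3834) = 1/((25 + 189) + 3834) = 1/(214 + 3834) = 1/4048 ≈ 0.00024704)
(2214 + 2505)*(-607 - 1199) + y = (2214 + 2505)*(-607 - 1199) + 1/4048 = 4719*(-1806) + 1/4048 = -8522514 + 1/4048 = -34499136671/4048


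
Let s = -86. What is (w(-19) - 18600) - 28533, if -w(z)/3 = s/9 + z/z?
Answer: -141322/3 ≈ -47107.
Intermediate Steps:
w(z) = 77/3 (w(z) = -3*(-86/9 + z/z) = -3*(-86*1/9 + 1) = -3*(-86/9 + 1) = -3*(-77/9) = 77/3)
(w(-19) - 18600) - 28533 = (77/3 - 18600) - 28533 = -55723/3 - 28533 = -141322/3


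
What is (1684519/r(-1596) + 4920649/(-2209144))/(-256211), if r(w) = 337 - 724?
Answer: 3723249332899/219044706439608 ≈ 0.016998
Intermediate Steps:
r(w) = -387
(1684519/r(-1596) + 4920649/(-2209144))/(-256211) = (1684519/(-387) + 4920649/(-2209144))/(-256211) = (1684519*(-1/387) + 4920649*(-1/2209144))*(-1/256211) = (-1684519/387 - 4920649/2209144)*(-1/256211) = -3723249332899/854938728*(-1/256211) = 3723249332899/219044706439608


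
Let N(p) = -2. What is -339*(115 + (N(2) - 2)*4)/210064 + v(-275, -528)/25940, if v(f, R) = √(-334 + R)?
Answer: -33561/210064 + I*√862/25940 ≈ -0.15977 + 0.0011318*I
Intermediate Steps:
-339*(115 + (N(2) - 2)*4)/210064 + v(-275, -528)/25940 = -339*(115 + (-2 - 2)*4)/210064 + √(-334 - 528)/25940 = -339*(115 - 4*4)*(1/210064) + √(-862)*(1/25940) = -339*(115 - 16)*(1/210064) + (I*√862)*(1/25940) = -339*99*(1/210064) + I*√862/25940 = -33561*1/210064 + I*√862/25940 = -33561/210064 + I*√862/25940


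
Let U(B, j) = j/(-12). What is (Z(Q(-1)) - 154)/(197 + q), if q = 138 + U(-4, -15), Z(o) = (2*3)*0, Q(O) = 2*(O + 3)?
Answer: -616/1345 ≈ -0.45799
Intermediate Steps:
Q(O) = 6 + 2*O (Q(O) = 2*(3 + O) = 6 + 2*O)
U(B, j) = -j/12 (U(B, j) = j*(-1/12) = -j/12)
Z(o) = 0 (Z(o) = 6*0 = 0)
q = 557/4 (q = 138 - 1/12*(-15) = 138 + 5/4 = 557/4 ≈ 139.25)
(Z(Q(-1)) - 154)/(197 + q) = (0 - 154)/(197 + 557/4) = -154/1345/4 = -154*4/1345 = -616/1345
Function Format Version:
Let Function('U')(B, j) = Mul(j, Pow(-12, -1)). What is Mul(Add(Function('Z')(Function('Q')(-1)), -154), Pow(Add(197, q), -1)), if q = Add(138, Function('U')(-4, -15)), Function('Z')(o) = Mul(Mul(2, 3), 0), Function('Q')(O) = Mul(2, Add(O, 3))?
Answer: Rational(-616, 1345) ≈ -0.45799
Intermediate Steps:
Function('Q')(O) = Add(6, Mul(2, O)) (Function('Q')(O) = Mul(2, Add(3, O)) = Add(6, Mul(2, O)))
Function('U')(B, j) = Mul(Rational(-1, 12), j) (Function('U')(B, j) = Mul(j, Rational(-1, 12)) = Mul(Rational(-1, 12), j))
Function('Z')(o) = 0 (Function('Z')(o) = Mul(6, 0) = 0)
q = Rational(557, 4) (q = Add(138, Mul(Rational(-1, 12), -15)) = Add(138, Rational(5, 4)) = Rational(557, 4) ≈ 139.25)
Mul(Add(Function('Z')(Function('Q')(-1)), -154), Pow(Add(197, q), -1)) = Mul(Add(0, -154), Pow(Add(197, Rational(557, 4)), -1)) = Mul(-154, Pow(Rational(1345, 4), -1)) = Mul(-154, Rational(4, 1345)) = Rational(-616, 1345)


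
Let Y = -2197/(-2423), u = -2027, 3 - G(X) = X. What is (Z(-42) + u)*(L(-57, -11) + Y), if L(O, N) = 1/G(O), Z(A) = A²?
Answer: -35305909/145380 ≈ -242.85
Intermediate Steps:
G(X) = 3 - X
Y = 2197/2423 (Y = -2197*(-1/2423) = 2197/2423 ≈ 0.90673)
L(O, N) = 1/(3 - O)
(Z(-42) + u)*(L(-57, -11) + Y) = ((-42)² - 2027)*(-1/(-3 - 57) + 2197/2423) = (1764 - 2027)*(-1/(-60) + 2197/2423) = -263*(-1*(-1/60) + 2197/2423) = -263*(1/60 + 2197/2423) = -263*134243/145380 = -35305909/145380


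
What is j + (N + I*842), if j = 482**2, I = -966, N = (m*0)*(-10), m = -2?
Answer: -581048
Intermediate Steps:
N = 0 (N = -2*0*(-10) = 0*(-10) = 0)
j = 232324
j + (N + I*842) = 232324 + (0 - 966*842) = 232324 + (0 - 813372) = 232324 - 813372 = -581048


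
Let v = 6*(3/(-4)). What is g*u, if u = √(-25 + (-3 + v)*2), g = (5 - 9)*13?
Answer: -104*I*√10 ≈ -328.88*I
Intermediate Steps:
v = -9/2 (v = 6*(3*(-¼)) = 6*(-¾) = -9/2 ≈ -4.5000)
g = -52 (g = -4*13 = -52)
u = 2*I*√10 (u = √(-25 + (-3 - 9/2)*2) = √(-25 - 15/2*2) = √(-25 - 15) = √(-40) = 2*I*√10 ≈ 6.3246*I)
g*u = -104*I*√10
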